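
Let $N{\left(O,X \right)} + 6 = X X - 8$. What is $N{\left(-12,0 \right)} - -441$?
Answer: $427$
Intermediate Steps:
$N{\left(O,X \right)} = -14 + X^{2}$ ($N{\left(O,X \right)} = -6 + \left(X X - 8\right) = -6 + \left(X^{2} - 8\right) = -6 + \left(-8 + X^{2}\right) = -14 + X^{2}$)
$N{\left(-12,0 \right)} - -441 = \left(-14 + 0^{2}\right) - -441 = \left(-14 + 0\right) + 441 = -14 + 441 = 427$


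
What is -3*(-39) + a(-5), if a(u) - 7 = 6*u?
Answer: 94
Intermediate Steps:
a(u) = 7 + 6*u
-3*(-39) + a(-5) = -3*(-39) + (7 + 6*(-5)) = 117 + (7 - 30) = 117 - 23 = 94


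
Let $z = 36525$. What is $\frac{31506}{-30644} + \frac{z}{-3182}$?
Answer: $- \frac{152440524}{12188651} \approx -12.507$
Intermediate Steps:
$\frac{31506}{-30644} + \frac{z}{-3182} = \frac{31506}{-30644} + \frac{36525}{-3182} = 31506 \left(- \frac{1}{30644}\right) + 36525 \left(- \frac{1}{3182}\right) = - \frac{15753}{15322} - \frac{36525}{3182} = - \frac{152440524}{12188651}$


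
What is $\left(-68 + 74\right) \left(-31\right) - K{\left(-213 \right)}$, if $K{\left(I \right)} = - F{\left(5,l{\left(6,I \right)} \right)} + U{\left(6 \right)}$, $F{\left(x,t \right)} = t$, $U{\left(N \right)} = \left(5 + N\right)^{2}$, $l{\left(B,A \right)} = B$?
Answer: $-301$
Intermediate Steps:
$K{\left(I \right)} = 115$ ($K{\left(I \right)} = \left(-1\right) 6 + \left(5 + 6\right)^{2} = -6 + 11^{2} = -6 + 121 = 115$)
$\left(-68 + 74\right) \left(-31\right) - K{\left(-213 \right)} = \left(-68 + 74\right) \left(-31\right) - 115 = 6 \left(-31\right) - 115 = -186 - 115 = -301$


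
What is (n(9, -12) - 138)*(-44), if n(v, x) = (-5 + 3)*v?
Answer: 6864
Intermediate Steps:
n(v, x) = -2*v
(n(9, -12) - 138)*(-44) = (-2*9 - 138)*(-44) = (-18 - 138)*(-44) = -156*(-44) = 6864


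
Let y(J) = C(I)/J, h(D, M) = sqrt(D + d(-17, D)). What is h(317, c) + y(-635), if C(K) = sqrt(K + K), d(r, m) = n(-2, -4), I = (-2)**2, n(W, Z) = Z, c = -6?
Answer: sqrt(313) - 2*sqrt(2)/635 ≈ 17.687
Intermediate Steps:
I = 4
d(r, m) = -4
h(D, M) = sqrt(-4 + D) (h(D, M) = sqrt(D - 4) = sqrt(-4 + D))
C(K) = sqrt(2)*sqrt(K) (C(K) = sqrt(2*K) = sqrt(2)*sqrt(K))
y(J) = 2*sqrt(2)/J (y(J) = (sqrt(2)*sqrt(4))/J = (sqrt(2)*2)/J = (2*sqrt(2))/J = 2*sqrt(2)/J)
h(317, c) + y(-635) = sqrt(-4 + 317) + 2*sqrt(2)/(-635) = sqrt(313) + 2*sqrt(2)*(-1/635) = sqrt(313) - 2*sqrt(2)/635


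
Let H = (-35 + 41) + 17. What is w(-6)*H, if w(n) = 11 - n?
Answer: 391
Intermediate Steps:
H = 23 (H = 6 + 17 = 23)
w(-6)*H = (11 - 1*(-6))*23 = (11 + 6)*23 = 17*23 = 391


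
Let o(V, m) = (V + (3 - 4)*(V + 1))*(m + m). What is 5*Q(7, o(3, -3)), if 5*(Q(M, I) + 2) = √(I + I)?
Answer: -10 + 2*√3 ≈ -6.5359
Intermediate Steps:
o(V, m) = -2*m (o(V, m) = (V - (1 + V))*(2*m) = (V + (-1 - V))*(2*m) = -2*m)
Q(M, I) = -2 + √2*√I/5 (Q(M, I) = -2 + √(I + I)/5 = -2 + √(2*I)/5 = -2 + (√2*√I)/5 = -2 + √2*√I/5)
5*Q(7, o(3, -3)) = 5*(-2 + √2*√(-2*(-3))/5) = 5*(-2 + √2*√6/5) = 5*(-2 + 2*√3/5) = -10 + 2*√3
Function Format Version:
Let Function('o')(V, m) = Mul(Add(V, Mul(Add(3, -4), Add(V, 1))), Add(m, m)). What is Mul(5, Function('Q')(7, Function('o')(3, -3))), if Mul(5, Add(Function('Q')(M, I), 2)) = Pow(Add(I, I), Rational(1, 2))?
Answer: Add(-10, Mul(2, Pow(3, Rational(1, 2)))) ≈ -6.5359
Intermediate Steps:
Function('o')(V, m) = Mul(-2, m) (Function('o')(V, m) = Mul(Add(V, Mul(-1, Add(1, V))), Mul(2, m)) = Mul(Add(V, Add(-1, Mul(-1, V))), Mul(2, m)) = Mul(-1, Mul(2, m)) = Mul(-2, m))
Function('Q')(M, I) = Add(-2, Mul(Rational(1, 5), Pow(2, Rational(1, 2)), Pow(I, Rational(1, 2)))) (Function('Q')(M, I) = Add(-2, Mul(Rational(1, 5), Pow(Add(I, I), Rational(1, 2)))) = Add(-2, Mul(Rational(1, 5), Pow(Mul(2, I), Rational(1, 2)))) = Add(-2, Mul(Rational(1, 5), Mul(Pow(2, Rational(1, 2)), Pow(I, Rational(1, 2))))) = Add(-2, Mul(Rational(1, 5), Pow(2, Rational(1, 2)), Pow(I, Rational(1, 2)))))
Mul(5, Function('Q')(7, Function('o')(3, -3))) = Mul(5, Add(-2, Mul(Rational(1, 5), Pow(2, Rational(1, 2)), Pow(Mul(-2, -3), Rational(1, 2))))) = Mul(5, Add(-2, Mul(Rational(1, 5), Pow(2, Rational(1, 2)), Pow(6, Rational(1, 2))))) = Mul(5, Add(-2, Mul(Rational(2, 5), Pow(3, Rational(1, 2))))) = Add(-10, Mul(2, Pow(3, Rational(1, 2))))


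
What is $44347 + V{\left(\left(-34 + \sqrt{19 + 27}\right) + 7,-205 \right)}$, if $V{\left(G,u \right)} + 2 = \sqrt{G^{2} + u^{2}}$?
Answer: $44345 + \sqrt{42800 - 54 \sqrt{46}} \approx 44551.0$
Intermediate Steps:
$V{\left(G,u \right)} = -2 + \sqrt{G^{2} + u^{2}}$
$44347 + V{\left(\left(-34 + \sqrt{19 + 27}\right) + 7,-205 \right)} = 44347 - \left(2 - \sqrt{\left(\left(-34 + \sqrt{19 + 27}\right) + 7\right)^{2} + \left(-205\right)^{2}}\right) = 44347 - \left(2 - \sqrt{\left(\left(-34 + \sqrt{46}\right) + 7\right)^{2} + 42025}\right) = 44347 - \left(2 - \sqrt{\left(-27 + \sqrt{46}\right)^{2} + 42025}\right) = 44347 - \left(2 - \sqrt{42025 + \left(-27 + \sqrt{46}\right)^{2}}\right) = 44345 + \sqrt{42025 + \left(-27 + \sqrt{46}\right)^{2}}$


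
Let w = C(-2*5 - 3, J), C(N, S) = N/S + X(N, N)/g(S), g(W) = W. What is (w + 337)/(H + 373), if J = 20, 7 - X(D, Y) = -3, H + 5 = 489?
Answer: 6737/17140 ≈ 0.39306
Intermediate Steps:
H = 484 (H = -5 + 489 = 484)
X(D, Y) = 10 (X(D, Y) = 7 - 1*(-3) = 7 + 3 = 10)
C(N, S) = 10/S + N/S (C(N, S) = N/S + 10/S = 10/S + N/S)
w = -3/20 (w = (10 + (-2*5 - 3))/20 = (10 + (-10 - 3))/20 = (10 - 13)/20 = (1/20)*(-3) = -3/20 ≈ -0.15000)
(w + 337)/(H + 373) = (-3/20 + 337)/(484 + 373) = (6737/20)/857 = (6737/20)*(1/857) = 6737/17140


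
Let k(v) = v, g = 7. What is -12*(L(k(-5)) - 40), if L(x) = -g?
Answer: 564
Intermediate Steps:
L(x) = -7 (L(x) = -1*7 = -7)
-12*(L(k(-5)) - 40) = -12*(-7 - 40) = -12*(-47) = 564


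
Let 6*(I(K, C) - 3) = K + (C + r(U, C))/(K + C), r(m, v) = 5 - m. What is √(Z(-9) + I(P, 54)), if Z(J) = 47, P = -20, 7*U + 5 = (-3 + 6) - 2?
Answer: √23939349/714 ≈ 6.8526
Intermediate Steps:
U = -4/7 (U = -5/7 + ((-3 + 6) - 2)/7 = -5/7 + (3 - 2)/7 = -5/7 + (⅐)*1 = -5/7 + ⅐ = -4/7 ≈ -0.57143)
I(K, C) = 3 + K/6 + (39/7 + C)/(6*(C + K)) (I(K, C) = 3 + (K + (C + (5 - 1*(-4/7)))/(K + C))/6 = 3 + (K + (C + (5 + 4/7))/(C + K))/6 = 3 + (K + (C + 39/7)/(C + K))/6 = 3 + (K + (39/7 + C)/(C + K))/6 = 3 + (K/6 + (39/7 + C)/(6*(C + K))) = 3 + K/6 + (39/7 + C)/(6*(C + K)))
√(Z(-9) + I(P, 54)) = √(47 + (39 + 7*(-20)² + 126*(-20) + 133*54 + 7*54*(-20))/(42*(54 - 20))) = √(47 + (1/42)*(39 + 7*400 - 2520 + 7182 - 7560)/34) = √(47 + (1/42)*(1/34)*(39 + 2800 - 2520 + 7182 - 7560)) = √(47 + (1/42)*(1/34)*(-59)) = √(47 - 59/1428) = √(67057/1428) = √23939349/714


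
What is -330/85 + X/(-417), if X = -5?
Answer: -27437/7089 ≈ -3.8704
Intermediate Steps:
-330/85 + X/(-417) = -330/85 - 5/(-417) = -330*1/85 - 5*(-1/417) = -66/17 + 5/417 = -27437/7089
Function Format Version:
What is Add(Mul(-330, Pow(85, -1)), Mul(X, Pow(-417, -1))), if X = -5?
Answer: Rational(-27437, 7089) ≈ -3.8704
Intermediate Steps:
Add(Mul(-330, Pow(85, -1)), Mul(X, Pow(-417, -1))) = Add(Mul(-330, Pow(85, -1)), Mul(-5, Pow(-417, -1))) = Add(Mul(-330, Rational(1, 85)), Mul(-5, Rational(-1, 417))) = Add(Rational(-66, 17), Rational(5, 417)) = Rational(-27437, 7089)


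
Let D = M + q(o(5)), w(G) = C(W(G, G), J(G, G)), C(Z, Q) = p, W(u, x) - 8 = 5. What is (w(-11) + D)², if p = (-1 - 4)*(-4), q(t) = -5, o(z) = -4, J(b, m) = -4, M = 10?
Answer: 625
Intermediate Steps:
W(u, x) = 13 (W(u, x) = 8 + 5 = 13)
p = 20 (p = -5*(-4) = 20)
C(Z, Q) = 20
w(G) = 20
D = 5 (D = 10 - 5 = 5)
(w(-11) + D)² = (20 + 5)² = 25² = 625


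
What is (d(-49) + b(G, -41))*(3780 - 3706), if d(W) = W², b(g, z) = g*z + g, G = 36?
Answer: 71114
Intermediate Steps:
b(g, z) = g + g*z
(d(-49) + b(G, -41))*(3780 - 3706) = ((-49)² + 36*(1 - 41))*(3780 - 3706) = (2401 + 36*(-40))*74 = (2401 - 1440)*74 = 961*74 = 71114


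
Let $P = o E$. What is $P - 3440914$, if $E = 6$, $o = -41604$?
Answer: $-3690538$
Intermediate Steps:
$P = -249624$ ($P = \left(-41604\right) 6 = -249624$)
$P - 3440914 = -249624 - 3440914 = -3690538$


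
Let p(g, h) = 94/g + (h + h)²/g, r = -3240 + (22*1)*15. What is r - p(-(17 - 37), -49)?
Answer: -33949/10 ≈ -3394.9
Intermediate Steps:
r = -2910 (r = -3240 + 22*15 = -3240 + 330 = -2910)
p(g, h) = 94/g + 4*h²/g (p(g, h) = 94/g + (2*h)²/g = 94/g + (4*h²)/g = 94/g + 4*h²/g)
r - p(-(17 - 37), -49) = -2910 - 2*(47 + 2*(-49)²)/((-(17 - 37))) = -2910 - 2*(47 + 2*2401)/((-1*(-20))) = -2910 - 2*(47 + 4802)/20 = -2910 - 2*4849/20 = -2910 - 1*4849/10 = -2910 - 4849/10 = -33949/10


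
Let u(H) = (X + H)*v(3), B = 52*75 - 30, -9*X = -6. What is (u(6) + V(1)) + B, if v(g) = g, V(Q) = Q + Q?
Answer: 3892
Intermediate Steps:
X = ⅔ (X = -⅑*(-6) = ⅔ ≈ 0.66667)
V(Q) = 2*Q
B = 3870 (B = 3900 - 30 = 3870)
u(H) = 2 + 3*H (u(H) = (⅔ + H)*3 = 2 + 3*H)
(u(6) + V(1)) + B = ((2 + 3*6) + 2*1) + 3870 = ((2 + 18) + 2) + 3870 = (20 + 2) + 3870 = 22 + 3870 = 3892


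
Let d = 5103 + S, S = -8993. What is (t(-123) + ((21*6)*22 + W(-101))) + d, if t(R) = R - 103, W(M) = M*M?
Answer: 8857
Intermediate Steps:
W(M) = M²
t(R) = -103 + R
d = -3890 (d = 5103 - 8993 = -3890)
(t(-123) + ((21*6)*22 + W(-101))) + d = ((-103 - 123) + ((21*6)*22 + (-101)²)) - 3890 = (-226 + (126*22 + 10201)) - 3890 = (-226 + (2772 + 10201)) - 3890 = (-226 + 12973) - 3890 = 12747 - 3890 = 8857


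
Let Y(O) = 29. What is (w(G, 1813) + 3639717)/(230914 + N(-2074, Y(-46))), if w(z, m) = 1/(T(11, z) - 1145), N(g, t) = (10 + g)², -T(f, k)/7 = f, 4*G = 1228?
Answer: 4447734173/5488014220 ≈ 0.81044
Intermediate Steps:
G = 307 (G = (¼)*1228 = 307)
T(f, k) = -7*f
w(z, m) = -1/1222 (w(z, m) = 1/(-7*11 - 1145) = 1/(-77 - 1145) = 1/(-1222) = -1/1222)
(w(G, 1813) + 3639717)/(230914 + N(-2074, Y(-46))) = (-1/1222 + 3639717)/(230914 + (10 - 2074)²) = 4447734173/(1222*(230914 + (-2064)²)) = 4447734173/(1222*(230914 + 4260096)) = (4447734173/1222)/4491010 = (4447734173/1222)*(1/4491010) = 4447734173/5488014220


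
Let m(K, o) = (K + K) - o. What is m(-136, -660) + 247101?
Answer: 247489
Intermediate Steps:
m(K, o) = -o + 2*K (m(K, o) = 2*K - o = -o + 2*K)
m(-136, -660) + 247101 = (-1*(-660) + 2*(-136)) + 247101 = (660 - 272) + 247101 = 388 + 247101 = 247489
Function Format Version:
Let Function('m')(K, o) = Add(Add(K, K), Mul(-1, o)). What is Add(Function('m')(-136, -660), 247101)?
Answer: 247489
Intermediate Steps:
Function('m')(K, o) = Add(Mul(-1, o), Mul(2, K)) (Function('m')(K, o) = Add(Mul(2, K), Mul(-1, o)) = Add(Mul(-1, o), Mul(2, K)))
Add(Function('m')(-136, -660), 247101) = Add(Add(Mul(-1, -660), Mul(2, -136)), 247101) = Add(Add(660, -272), 247101) = Add(388, 247101) = 247489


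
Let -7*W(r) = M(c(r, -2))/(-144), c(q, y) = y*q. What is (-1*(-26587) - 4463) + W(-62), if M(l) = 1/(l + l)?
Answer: 5530646017/249984 ≈ 22124.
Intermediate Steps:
c(q, y) = q*y
M(l) = 1/(2*l)
W(r) = -1/(4032*r) (W(r) = -1/(2*((r*(-2))))/(7*(-144)) = -1/(2*((-2*r)))*(-1)/(7*144) = -(-1/(2*r))/2*(-1)/(7*144) = -(-1/(4*r))*(-1)/(7*144) = -1/(4032*r))
(-1*(-26587) - 4463) + W(-62) = (-1*(-26587) - 4463) - 1/4032/(-62) = (26587 - 4463) - 1/4032*(-1/62) = 22124 + 1/249984 = 5530646017/249984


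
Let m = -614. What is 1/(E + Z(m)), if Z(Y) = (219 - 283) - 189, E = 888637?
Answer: 1/888384 ≈ 1.1256e-6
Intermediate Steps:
Z(Y) = -253 (Z(Y) = -64 - 189 = -253)
1/(E + Z(m)) = 1/(888637 - 253) = 1/888384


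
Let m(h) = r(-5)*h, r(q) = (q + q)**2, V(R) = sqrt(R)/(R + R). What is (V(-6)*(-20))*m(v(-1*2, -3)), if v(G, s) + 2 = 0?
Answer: -1000*I*sqrt(6)/3 ≈ -816.5*I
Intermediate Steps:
V(R) = 1/(2*sqrt(R)) (V(R) = sqrt(R)/((2*R)) = (1/(2*R))*sqrt(R) = 1/(2*sqrt(R)))
v(G, s) = -2 (v(G, s) = -2 + 0 = -2)
r(q) = 4*q**2 (r(q) = (2*q)**2 = 4*q**2)
m(h) = 100*h (m(h) = (4*(-5)**2)*h = (4*25)*h = 100*h)
(V(-6)*(-20))*m(v(-1*2, -3)) = ((1/(2*sqrt(-6)))*(-20))*(100*(-2)) = (((-I*sqrt(6)/6)/2)*(-20))*(-200) = (-I*sqrt(6)/12*(-20))*(-200) = (5*I*sqrt(6)/3)*(-200) = -1000*I*sqrt(6)/3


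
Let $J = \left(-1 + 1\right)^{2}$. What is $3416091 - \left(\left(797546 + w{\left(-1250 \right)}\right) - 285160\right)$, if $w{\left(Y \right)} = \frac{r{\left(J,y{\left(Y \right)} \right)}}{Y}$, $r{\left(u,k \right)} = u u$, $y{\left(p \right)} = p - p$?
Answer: $2903705$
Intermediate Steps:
$y{\left(p \right)} = 0$
$J = 0$ ($J = 0^{2} = 0$)
$r{\left(u,k \right)} = u^{2}$
$w{\left(Y \right)} = 0$ ($w{\left(Y \right)} = \frac{0^{2}}{Y} = \frac{0}{Y} = 0$)
$3416091 - \left(\left(797546 + w{\left(-1250 \right)}\right) - 285160\right) = 3416091 - \left(\left(797546 + 0\right) - 285160\right) = 3416091 - \left(797546 - 285160\right) = 3416091 - 512386 = 2903705$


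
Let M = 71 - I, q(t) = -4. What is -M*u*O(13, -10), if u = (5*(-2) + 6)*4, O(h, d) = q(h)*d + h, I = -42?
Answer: 95824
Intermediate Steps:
O(h, d) = h - 4*d (O(h, d) = -4*d + h = h - 4*d)
u = -16 (u = (-10 + 6)*4 = -4*4 = -16)
M = 113 (M = 71 - 1*(-42) = 71 + 42 = 113)
-M*u*O(13, -10) = -113*(-16)*(13 - 4*(-10)) = -(-1808)*(13 + 40) = -(-1808)*53 = -1*(-95824) = 95824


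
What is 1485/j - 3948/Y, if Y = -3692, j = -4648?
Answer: 3216921/4290104 ≈ 0.74985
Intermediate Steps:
1485/j - 3948/Y = 1485/(-4648) - 3948/(-3692) = 1485*(-1/4648) - 3948*(-1/3692) = -1485/4648 + 987/923 = 3216921/4290104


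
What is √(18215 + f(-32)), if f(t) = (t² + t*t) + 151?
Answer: √20414 ≈ 142.88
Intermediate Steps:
f(t) = 151 + 2*t² (f(t) = (t² + t²) + 151 = 2*t² + 151 = 151 + 2*t²)
√(18215 + f(-32)) = √(18215 + (151 + 2*(-32)²)) = √(18215 + (151 + 2*1024)) = √(18215 + (151 + 2048)) = √(18215 + 2199) = √20414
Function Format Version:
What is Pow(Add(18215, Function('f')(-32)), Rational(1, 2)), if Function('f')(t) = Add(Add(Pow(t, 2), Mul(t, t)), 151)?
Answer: Pow(20414, Rational(1, 2)) ≈ 142.88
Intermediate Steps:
Function('f')(t) = Add(151, Mul(2, Pow(t, 2))) (Function('f')(t) = Add(Add(Pow(t, 2), Pow(t, 2)), 151) = Add(Mul(2, Pow(t, 2)), 151) = Add(151, Mul(2, Pow(t, 2))))
Pow(Add(18215, Function('f')(-32)), Rational(1, 2)) = Pow(Add(18215, Add(151, Mul(2, Pow(-32, 2)))), Rational(1, 2)) = Pow(Add(18215, Add(151, Mul(2, 1024))), Rational(1, 2)) = Pow(Add(18215, Add(151, 2048)), Rational(1, 2)) = Pow(Add(18215, 2199), Rational(1, 2)) = Pow(20414, Rational(1, 2))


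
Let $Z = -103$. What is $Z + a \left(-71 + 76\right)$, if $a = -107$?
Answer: $-638$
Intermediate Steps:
$Z + a \left(-71 + 76\right) = -103 - 107 \left(-71 + 76\right) = -103 - 535 = -638$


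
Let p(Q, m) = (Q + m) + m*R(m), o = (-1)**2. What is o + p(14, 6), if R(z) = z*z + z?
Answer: 273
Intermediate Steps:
R(z) = z + z**2 (R(z) = z**2 + z = z + z**2)
o = 1
p(Q, m) = Q + m + m**2*(1 + m) (p(Q, m) = (Q + m) + m*(m*(1 + m)) = (Q + m) + m**2*(1 + m) = Q + m + m**2*(1 + m))
o + p(14, 6) = 1 + (14 + 6 + 6**2*(1 + 6)) = 1 + (14 + 6 + 36*7) = 1 + (14 + 6 + 252) = 1 + 272 = 273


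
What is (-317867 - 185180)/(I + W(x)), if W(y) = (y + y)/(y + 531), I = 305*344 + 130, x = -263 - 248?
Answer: -5030470/1049989 ≈ -4.7910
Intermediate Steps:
x = -511
I = 105050 (I = 104920 + 130 = 105050)
W(y) = 2*y/(531 + y) (W(y) = (2*y)/(531 + y) = 2*y/(531 + y))
(-317867 - 185180)/(I + W(x)) = (-317867 - 185180)/(105050 + 2*(-511)/(531 - 511)) = -503047/(105050 + 2*(-511)/20) = -503047/(105050 + 2*(-511)*(1/20)) = -503047/(105050 - 511/10) = -503047/1049989/10 = -503047*10/1049989 = -5030470/1049989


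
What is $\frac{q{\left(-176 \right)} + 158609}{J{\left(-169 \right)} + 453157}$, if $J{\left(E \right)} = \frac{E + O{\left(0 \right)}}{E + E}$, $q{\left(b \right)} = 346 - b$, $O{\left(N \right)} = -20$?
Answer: $\frac{53786278}{153167255} \approx 0.35116$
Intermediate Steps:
$J{\left(E \right)} = \frac{-20 + E}{2 E}$ ($J{\left(E \right)} = \frac{E - 20}{E + E} = \frac{-20 + E}{2 E}$)
$\frac{q{\left(-176 \right)} + 158609}{J{\left(-169 \right)} + 453157} = \frac{\left(346 - -176\right) + 158609}{\frac{-20 - 169}{2 \left(-169\right)} + 453157} = \frac{\left(346 + 176\right) + 158609}{\frac{1}{2} \left(- \frac{1}{169}\right) \left(-189\right) + 453157} = \frac{522 + 158609}{\frac{189}{338} + 453157} = \frac{159131}{\frac{153167255}{338}} = 159131 \cdot \frac{338}{153167255} = \frac{53786278}{153167255}$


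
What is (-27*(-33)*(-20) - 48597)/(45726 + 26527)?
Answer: -66417/72253 ≈ -0.91923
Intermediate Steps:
(-27*(-33)*(-20) - 48597)/(45726 + 26527) = (891*(-20) - 48597)/72253 = (-17820 - 48597)*(1/72253) = -66417*1/72253 = -66417/72253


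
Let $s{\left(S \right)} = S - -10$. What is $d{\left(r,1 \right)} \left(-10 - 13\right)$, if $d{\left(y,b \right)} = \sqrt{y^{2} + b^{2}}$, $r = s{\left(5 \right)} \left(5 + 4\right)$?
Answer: $- 23 \sqrt{18226} \approx -3105.1$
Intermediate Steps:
$s{\left(S \right)} = 10 + S$ ($s{\left(S \right)} = S + 10 = 10 + S$)
$r = 135$ ($r = \left(10 + 5\right) \left(5 + 4\right) = 15 \cdot 9 = 135$)
$d{\left(y,b \right)} = \sqrt{b^{2} + y^{2}}$
$d{\left(r,1 \right)} \left(-10 - 13\right) = \sqrt{1^{2} + 135^{2}} \left(-10 - 13\right) = \sqrt{1 + 18225} \left(-10 - 13\right) = \sqrt{18226} \left(-10 - 13\right) = \sqrt{18226} \left(-23\right) = - 23 \sqrt{18226}$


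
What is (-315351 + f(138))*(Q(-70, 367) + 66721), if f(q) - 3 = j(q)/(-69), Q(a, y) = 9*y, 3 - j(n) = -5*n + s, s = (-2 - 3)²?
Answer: -1523699832320/69 ≈ -2.2083e+10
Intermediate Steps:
s = 25 (s = (-5)² = 25)
j(n) = -22 + 5*n (j(n) = 3 - (-5*n + 25) = 3 - (25 - 5*n) = 3 + (-25 + 5*n) = -22 + 5*n)
f(q) = 229/69 - 5*q/69 (f(q) = 3 + (-22 + 5*q)/(-69) = 3 + (-22 + 5*q)*(-1/69) = 3 + (22/69 - 5*q/69) = 229/69 - 5*q/69)
(-315351 + f(138))*(Q(-70, 367) + 66721) = (-315351 + (229/69 - 5/69*138))*(9*367 + 66721) = (-315351 + (229/69 - 10))*(3303 + 66721) = (-315351 - 461/69)*70024 = -21759680/69*70024 = -1523699832320/69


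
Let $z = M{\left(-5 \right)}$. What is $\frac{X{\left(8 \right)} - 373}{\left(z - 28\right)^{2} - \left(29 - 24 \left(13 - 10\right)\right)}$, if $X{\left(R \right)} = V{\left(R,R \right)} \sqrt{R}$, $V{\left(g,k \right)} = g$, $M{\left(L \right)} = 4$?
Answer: $- \frac{373}{619} + \frac{16 \sqrt{2}}{619} \approx -0.56603$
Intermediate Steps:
$z = 4$
$X{\left(R \right)} = R^{\frac{3}{2}}$ ($X{\left(R \right)} = R \sqrt{R} = R^{\frac{3}{2}}$)
$\frac{X{\left(8 \right)} - 373}{\left(z - 28\right)^{2} - \left(29 - 24 \left(13 - 10\right)\right)} = \frac{8^{\frac{3}{2}} - 373}{\left(4 - 28\right)^{2} - \left(29 - 24 \left(13 - 10\right)\right)} = \frac{16 \sqrt{2} - 373}{\left(-24\right)^{2} + \left(24 \cdot 3 - 29\right)} = \frac{-373 + 16 \sqrt{2}}{576 + \left(72 - 29\right)} = \frac{-373 + 16 \sqrt{2}}{576 + 43} = \frac{-373 + 16 \sqrt{2}}{619} = \left(-373 + 16 \sqrt{2}\right) \frac{1}{619} = - \frac{373}{619} + \frac{16 \sqrt{2}}{619}$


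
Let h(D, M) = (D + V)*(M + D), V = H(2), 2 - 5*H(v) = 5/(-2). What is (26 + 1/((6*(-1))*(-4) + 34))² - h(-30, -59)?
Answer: -32176713/16820 ≈ -1913.0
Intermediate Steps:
H(v) = 9/10 (H(v) = ⅖ - 1/(-2) = ⅖ - (-1)/2 = ⅖ - ⅕*(-5/2) = ⅖ + ½ = 9/10)
V = 9/10 ≈ 0.90000
h(D, M) = (9/10 + D)*(D + M) (h(D, M) = (D + 9/10)*(M + D) = (9/10 + D)*(D + M))
(26 + 1/((6*(-1))*(-4) + 34))² - h(-30, -59) = (26 + 1/((6*(-1))*(-4) + 34))² - ((-30)² + (9/10)*(-30) + (9/10)*(-59) - 30*(-59)) = (26 + 1/(-6*(-4) + 34))² - (900 - 27 - 531/10 + 1770) = (26 + 1/(24 + 34))² - 1*25899/10 = (26 + 1/58)² - 25899/10 = (1509/58)² - 25899/10 = 2277081/3364 - 25899/10 = -32176713/16820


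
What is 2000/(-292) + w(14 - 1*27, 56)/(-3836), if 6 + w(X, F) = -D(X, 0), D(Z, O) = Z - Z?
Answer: -958781/140014 ≈ -6.8477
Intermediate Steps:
D(Z, O) = 0
w(X, F) = -6 (w(X, F) = -6 - 1*0 = -6 + 0 = -6)
2000/(-292) + w(14 - 1*27, 56)/(-3836) = 2000/(-292) - 6/(-3836) = 2000*(-1/292) - 6*(-1/3836) = -500/73 + 3/1918 = -958781/140014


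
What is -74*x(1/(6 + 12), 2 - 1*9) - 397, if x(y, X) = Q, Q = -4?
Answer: -101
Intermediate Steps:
x(y, X) = -4
-74*x(1/(6 + 12), 2 - 1*9) - 397 = -74*(-4) - 397 = 296 - 397 = -101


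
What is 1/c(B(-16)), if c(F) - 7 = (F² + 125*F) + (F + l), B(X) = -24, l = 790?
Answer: -1/1651 ≈ -0.00060569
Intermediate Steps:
c(F) = 797 + F² + 126*F (c(F) = 7 + ((F² + 125*F) + (F + 790)) = 7 + ((F² + 125*F) + (790 + F)) = 7 + (790 + F² + 126*F) = 797 + F² + 126*F)
1/c(B(-16)) = 1/(797 + (-24)² + 126*(-24)) = 1/(797 + 576 - 3024) = 1/(-1651) = -1/1651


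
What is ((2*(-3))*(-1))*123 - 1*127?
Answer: 611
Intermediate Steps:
((2*(-3))*(-1))*123 - 1*127 = -6*(-1)*123 - 127 = 6*123 - 127 = 738 - 127 = 611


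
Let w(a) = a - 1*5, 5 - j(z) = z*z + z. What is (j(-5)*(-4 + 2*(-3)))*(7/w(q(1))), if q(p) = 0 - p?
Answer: -175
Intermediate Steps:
q(p) = -p
j(z) = 5 - z - z² (j(z) = 5 - (z*z + z) = 5 - (z² + z) = 5 - (z + z²) = 5 + (-z - z²) = 5 - z - z²)
w(a) = -5 + a (w(a) = a - 5 = -5 + a)
(j(-5)*(-4 + 2*(-3)))*(7/w(q(1))) = ((5 - 1*(-5) - 1*(-5)²)*(-4 + 2*(-3)))*(7/(-5 - 1*1)) = ((5 + 5 - 1*25)*(-4 - 6))*(7/(-5 - 1)) = ((5 + 5 - 25)*(-10))*(7/(-6)) = (-15*(-10))*(7*(-⅙)) = 150*(-7/6) = -175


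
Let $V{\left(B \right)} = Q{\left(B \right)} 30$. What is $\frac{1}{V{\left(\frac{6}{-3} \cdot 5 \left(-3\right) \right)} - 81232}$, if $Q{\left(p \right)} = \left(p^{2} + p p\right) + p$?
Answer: $- \frac{1}{26332} \approx -3.7977 \cdot 10^{-5}$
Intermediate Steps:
$Q{\left(p \right)} = p + 2 p^{2}$ ($Q{\left(p \right)} = \left(p^{2} + p^{2}\right) + p = 2 p^{2} + p = p + 2 p^{2}$)
$V{\left(B \right)} = 30 B \left(1 + 2 B\right)$ ($V{\left(B \right)} = B \left(1 + 2 B\right) 30 = 30 B \left(1 + 2 B\right)$)
$\frac{1}{V{\left(\frac{6}{-3} \cdot 5 \left(-3\right) \right)} - 81232} = \frac{1}{30 \frac{6}{-3} \cdot 5 \left(-3\right) \left(1 + 2 \frac{6}{-3} \cdot 5 \left(-3\right)\right) - 81232} = \frac{1}{30 \cdot 6 \left(- \frac{1}{3}\right) 5 \left(-3\right) \left(1 + 2 \cdot 6 \left(- \frac{1}{3}\right) 5 \left(-3\right)\right) - 81232} = \frac{1}{30 \left(-2\right) 5 \left(-3\right) \left(1 + 2 \left(-2\right) 5 \left(-3\right)\right) - 81232} = \frac{1}{30 \left(\left(-10\right) \left(-3\right)\right) \left(1 + 2 \left(\left(-10\right) \left(-3\right)\right)\right) - 81232} = \frac{1}{30 \cdot 30 \left(1 + 2 \cdot 30\right) - 81232} = \frac{1}{30 \cdot 30 \left(1 + 60\right) - 81232} = \frac{1}{30 \cdot 30 \cdot 61 - 81232} = \frac{1}{54900 - 81232} = \frac{1}{-26332} = - \frac{1}{26332}$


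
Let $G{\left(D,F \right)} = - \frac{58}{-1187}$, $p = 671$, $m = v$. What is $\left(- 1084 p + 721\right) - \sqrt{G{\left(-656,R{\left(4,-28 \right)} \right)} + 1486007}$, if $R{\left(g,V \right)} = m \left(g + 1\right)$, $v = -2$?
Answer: $-726643 - \frac{\sqrt{2093737865629}}{1187} \approx -7.2786 \cdot 10^{5}$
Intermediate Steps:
$m = -2$
$R{\left(g,V \right)} = -2 - 2 g$ ($R{\left(g,V \right)} = - 2 \left(g + 1\right) = - 2 \left(1 + g\right) = -2 - 2 g$)
$G{\left(D,F \right)} = \frac{58}{1187}$ ($G{\left(D,F \right)} = \left(-58\right) \left(- \frac{1}{1187}\right) = \frac{58}{1187}$)
$\left(- 1084 p + 721\right) - \sqrt{G{\left(-656,R{\left(4,-28 \right)} \right)} + 1486007} = \left(\left(-1084\right) 671 + 721\right) - \sqrt{\frac{58}{1187} + 1486007} = \left(-727364 + 721\right) - \sqrt{\frac{1763890367}{1187}} = -726643 - \frac{\sqrt{2093737865629}}{1187}$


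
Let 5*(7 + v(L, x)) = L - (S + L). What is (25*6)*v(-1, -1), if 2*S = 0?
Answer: -1050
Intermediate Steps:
S = 0 (S = (½)*0 = 0)
v(L, x) = -7 (v(L, x) = -7 + (L - (0 + L))/5 = -7 + (L - L)/5 = -7 + (⅕)*0 = -7 + 0 = -7)
(25*6)*v(-1, -1) = (25*6)*(-7) = 150*(-7) = -1050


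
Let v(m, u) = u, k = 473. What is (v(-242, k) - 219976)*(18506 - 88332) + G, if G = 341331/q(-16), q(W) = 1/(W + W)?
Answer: 15316093886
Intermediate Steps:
q(W) = 1/(2*W)
G = -10922592 (G = 341331/(((1/2)/(-16))) = 341331/(((1/2)*(-1/16))) = 341331/(-1/32) = 341331*(-32) = -10922592)
(v(-242, k) - 219976)*(18506 - 88332) + G = (473 - 219976)*(18506 - 88332) - 10922592 = -219503*(-69826) - 10922592 = 15327016478 - 10922592 = 15316093886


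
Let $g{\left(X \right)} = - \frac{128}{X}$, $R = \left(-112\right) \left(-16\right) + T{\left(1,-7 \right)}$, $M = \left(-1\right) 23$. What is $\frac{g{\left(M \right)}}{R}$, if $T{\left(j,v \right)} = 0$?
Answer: $\frac{1}{322} \approx 0.0031056$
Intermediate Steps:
$M = -23$
$R = 1792$ ($R = \left(-112\right) \left(-16\right) + 0 = 1792 + 0 = 1792$)
$\frac{g{\left(M \right)}}{R} = \frac{\left(-128\right) \frac{1}{-23}}{1792} = \left(-128\right) \left(- \frac{1}{23}\right) \frac{1}{1792} = \frac{128}{23} \cdot \frac{1}{1792} = \frac{1}{322}$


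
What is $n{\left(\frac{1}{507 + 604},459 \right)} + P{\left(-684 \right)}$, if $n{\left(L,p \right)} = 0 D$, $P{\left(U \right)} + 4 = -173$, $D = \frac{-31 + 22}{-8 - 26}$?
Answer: $-177$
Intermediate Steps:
$D = \frac{9}{34}$ ($D = - \frac{9}{-34} = \left(-9\right) \left(- \frac{1}{34}\right) = \frac{9}{34} \approx 0.26471$)
$P{\left(U \right)} = -177$ ($P{\left(U \right)} = -4 - 173 = -177$)
$n{\left(L,p \right)} = 0$ ($n{\left(L,p \right)} = 0 \cdot \frac{9}{34} = 0$)
$n{\left(\frac{1}{507 + 604},459 \right)} + P{\left(-684 \right)} = 0 - 177 = -177$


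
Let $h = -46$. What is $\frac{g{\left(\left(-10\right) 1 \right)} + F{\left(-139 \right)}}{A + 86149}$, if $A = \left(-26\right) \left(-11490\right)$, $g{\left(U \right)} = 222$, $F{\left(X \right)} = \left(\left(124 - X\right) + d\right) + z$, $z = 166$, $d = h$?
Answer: $\frac{605}{384889} \approx 0.0015719$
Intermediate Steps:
$d = -46$
$F{\left(X \right)} = 244 - X$ ($F{\left(X \right)} = \left(\left(124 - X\right) - 46\right) + 166 = \left(78 - X\right) + 166 = 244 - X$)
$A = 298740$
$\frac{g{\left(\left(-10\right) 1 \right)} + F{\left(-139 \right)}}{A + 86149} = \frac{222 + \left(244 - -139\right)}{298740 + 86149} = \frac{222 + \left(244 + 139\right)}{384889} = \left(222 + 383\right) \frac{1}{384889} = 605 \cdot \frac{1}{384889} = \frac{605}{384889}$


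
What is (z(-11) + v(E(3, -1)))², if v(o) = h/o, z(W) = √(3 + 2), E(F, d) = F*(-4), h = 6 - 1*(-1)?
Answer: 769/144 - 7*√5/6 ≈ 2.7315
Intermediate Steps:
h = 7 (h = 6 + 1 = 7)
E(F, d) = -4*F
z(W) = √5
v(o) = 7/o
(z(-11) + v(E(3, -1)))² = (√5 + 7/((-4*3)))² = (√5 + 7/(-12))² = (√5 + 7*(-1/12))² = (√5 - 7/12)² = (-7/12 + √5)²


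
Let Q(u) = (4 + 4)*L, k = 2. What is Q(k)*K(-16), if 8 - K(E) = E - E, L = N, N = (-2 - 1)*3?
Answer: -576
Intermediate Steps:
N = -9 (N = -3*3 = -9)
L = -9
K(E) = 8 (K(E) = 8 - (E - E) = 8 - 1*0 = 8 + 0 = 8)
Q(u) = -72 (Q(u) = (4 + 4)*(-9) = 8*(-9) = -72)
Q(k)*K(-16) = -72*8 = -576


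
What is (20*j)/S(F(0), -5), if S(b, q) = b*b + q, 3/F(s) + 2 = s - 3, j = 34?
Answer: -4250/29 ≈ -146.55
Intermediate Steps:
F(s) = 3/(-5 + s) (F(s) = 3/(-2 + (s - 3)) = 3/(-2 + (-3 + s)) = 3/(-5 + s))
S(b, q) = q + b**2 (S(b, q) = b**2 + q = q + b**2)
(20*j)/S(F(0), -5) = (20*34)/(-5 + (3/(-5 + 0))**2) = 680/(-5 + (3/(-5))**2) = 680/(-5 + (3*(-1/5))**2) = 680/(-5 + (-3/5)**2) = 680/(-5 + 9/25) = 680/(-116/25) = 680*(-25/116) = -4250/29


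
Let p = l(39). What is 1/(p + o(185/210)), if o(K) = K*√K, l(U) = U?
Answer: 2889432/112637195 - 1554*√1554/112637195 ≈ 0.025109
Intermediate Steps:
p = 39
o(K) = K^(3/2)
1/(p + o(185/210)) = 1/(39 + (185/210)^(3/2)) = 1/(39 + (185*(1/210))^(3/2)) = 1/(39 + (37/42)^(3/2)) = 1/(39 + 37*√1554/1764)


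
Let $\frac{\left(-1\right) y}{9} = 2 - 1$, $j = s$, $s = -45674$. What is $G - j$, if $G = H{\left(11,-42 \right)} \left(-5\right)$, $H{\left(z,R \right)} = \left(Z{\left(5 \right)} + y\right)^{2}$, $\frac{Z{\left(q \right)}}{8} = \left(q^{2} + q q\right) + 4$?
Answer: $-848971$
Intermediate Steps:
$Z{\left(q \right)} = 32 + 16 q^{2}$ ($Z{\left(q \right)} = 8 \left(\left(q^{2} + q q\right) + 4\right) = 8 \left(\left(q^{2} + q^{2}\right) + 4\right) = 8 \left(2 q^{2} + 4\right) = 8 \left(4 + 2 q^{2}\right) = 32 + 16 q^{2}$)
$j = -45674$
$y = -9$ ($y = - 9 \left(2 - 1\right) = \left(-9\right) 1 = -9$)
$H{\left(z,R \right)} = 178929$ ($H{\left(z,R \right)} = \left(\left(32 + 16 \cdot 5^{2}\right) - 9\right)^{2} = \left(\left(32 + 16 \cdot 25\right) - 9\right)^{2} = \left(\left(32 + 400\right) - 9\right)^{2} = \left(432 - 9\right)^{2} = 423^{2} = 178929$)
$G = -894645$ ($G = 178929 \left(-5\right) = -894645$)
$G - j = -894645 - -45674 = -894645 + 45674 = -848971$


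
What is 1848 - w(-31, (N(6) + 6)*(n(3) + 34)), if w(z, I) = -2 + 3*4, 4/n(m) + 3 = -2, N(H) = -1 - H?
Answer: 1838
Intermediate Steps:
n(m) = -⅘ (n(m) = 4/(-3 - 2) = 4/(-5) = 4*(-⅕) = -⅘)
w(z, I) = 10 (w(z, I) = -2 + 12 = 10)
1848 - w(-31, (N(6) + 6)*(n(3) + 34)) = 1848 - 1*10 = 1848 - 10 = 1838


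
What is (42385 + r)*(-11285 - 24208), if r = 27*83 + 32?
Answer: -1585046394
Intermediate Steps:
r = 2273 (r = 2241 + 32 = 2273)
(42385 + r)*(-11285 - 24208) = (42385 + 2273)*(-11285 - 24208) = 44658*(-35493) = -1585046394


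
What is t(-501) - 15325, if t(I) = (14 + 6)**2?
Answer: -14925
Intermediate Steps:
t(I) = 400 (t(I) = 20**2 = 400)
t(-501) - 15325 = 400 - 15325 = -14925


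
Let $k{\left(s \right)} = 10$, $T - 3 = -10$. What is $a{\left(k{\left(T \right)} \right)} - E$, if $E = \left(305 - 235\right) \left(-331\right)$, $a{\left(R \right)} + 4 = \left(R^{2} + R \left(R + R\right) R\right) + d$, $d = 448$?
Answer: $25714$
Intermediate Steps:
$T = -7$ ($T = 3 - 10 = -7$)
$a{\left(R \right)} = 444 + R^{2} + 2 R^{3}$ ($a{\left(R \right)} = -4 + \left(\left(R^{2} + R \left(R + R\right) R\right) + 448\right) = -4 + \left(\left(R^{2} + R 2 R R\right) + 448\right) = -4 + \left(\left(R^{2} + 2 R^{2} R\right) + 448\right) = -4 + \left(\left(R^{2} + 2 R^{3}\right) + 448\right) = -4 + \left(448 + R^{2} + 2 R^{3}\right) = 444 + R^{2} + 2 R^{3}$)
$E = -23170$ ($E = 70 \left(-331\right) = -23170$)
$a{\left(k{\left(T \right)} \right)} - E = \left(444 + 10^{2} + 2 \cdot 10^{3}\right) - -23170 = \left(444 + 100 + 2 \cdot 1000\right) + 23170 = \left(444 + 100 + 2000\right) + 23170 = 2544 + 23170 = 25714$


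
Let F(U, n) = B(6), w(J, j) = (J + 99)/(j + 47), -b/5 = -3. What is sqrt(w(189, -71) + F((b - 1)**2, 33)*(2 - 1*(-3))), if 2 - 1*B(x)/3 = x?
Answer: 6*I*sqrt(2) ≈ 8.4853*I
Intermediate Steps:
B(x) = 6 - 3*x
b = 15 (b = -5*(-3) = 15)
w(J, j) = (99 + J)/(47 + j)
F(U, n) = -12 (F(U, n) = 6 - 3*6 = 6 - 18 = -12)
sqrt(w(189, -71) + F((b - 1)**2, 33)*(2 - 1*(-3))) = sqrt((99 + 189)/(47 - 71) - 12*(2 - 1*(-3))) = sqrt(288/(-24) - 12*(2 + 3)) = sqrt(-1/24*288 - 12*5) = sqrt(-12 - 60) = sqrt(-72) = 6*I*sqrt(2)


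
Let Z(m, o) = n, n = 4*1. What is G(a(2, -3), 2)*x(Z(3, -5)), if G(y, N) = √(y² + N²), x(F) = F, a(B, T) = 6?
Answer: 8*√10 ≈ 25.298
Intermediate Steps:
n = 4
Z(m, o) = 4
G(y, N) = √(N² + y²)
G(a(2, -3), 2)*x(Z(3, -5)) = √(2² + 6²)*4 = √(4 + 36)*4 = √40*4 = (2*√10)*4 = 8*√10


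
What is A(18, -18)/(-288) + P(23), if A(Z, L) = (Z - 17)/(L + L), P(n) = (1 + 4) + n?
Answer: 290305/10368 ≈ 28.000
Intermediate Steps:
P(n) = 5 + n
A(Z, L) = (-17 + Z)/(2*L) (A(Z, L) = (-17 + Z)/((2*L)) = (-17 + Z)*(1/(2*L)) = (-17 + Z)/(2*L))
A(18, -18)/(-288) + P(23) = ((½)*(-17 + 18)/(-18))/(-288) + (5 + 23) = -(-1)/(576*18) + 28 = -1/288*(-1/36) + 28 = 1/10368 + 28 = 290305/10368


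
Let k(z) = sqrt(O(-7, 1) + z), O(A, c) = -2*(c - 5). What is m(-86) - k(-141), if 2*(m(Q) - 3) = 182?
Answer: 94 - I*sqrt(133) ≈ 94.0 - 11.533*I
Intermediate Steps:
m(Q) = 94 (m(Q) = 3 + (1/2)*182 = 3 + 91 = 94)
O(A, c) = 10 - 2*c (O(A, c) = -2*(-5 + c) = 10 - 2*c)
k(z) = sqrt(8 + z) (k(z) = sqrt((10 - 2*1) + z) = sqrt((10 - 2) + z) = sqrt(8 + z))
m(-86) - k(-141) = 94 - sqrt(8 - 141) = 94 - sqrt(-133) = 94 - I*sqrt(133)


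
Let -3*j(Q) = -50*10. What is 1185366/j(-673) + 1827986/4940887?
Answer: 8785596185963/1235221750 ≈ 7112.6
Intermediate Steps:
j(Q) = 500/3 (j(Q) = -(-50)*10/3 = -⅓*(-500) = 500/3)
1185366/j(-673) + 1827986/4940887 = 1185366/(500/3) + 1827986/4940887 = 1185366*(3/500) + 1827986*(1/4940887) = 1778049/250 + 1827986/4940887 = 8785596185963/1235221750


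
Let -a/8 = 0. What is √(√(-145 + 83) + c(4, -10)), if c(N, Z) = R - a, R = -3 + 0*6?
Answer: √(-3 + I*√62) ≈ 1.6471 + 2.3902*I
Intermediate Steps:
R = -3 (R = -3 + 0 = -3)
a = 0 (a = -8*0 = 0)
c(N, Z) = -3 (c(N, Z) = -3 - 1*0 = -3 + 0 = -3)
√(√(-145 + 83) + c(4, -10)) = √(√(-145 + 83) - 3) = √(√(-62) - 3) = √(I*√62 - 3) = √(-3 + I*√62)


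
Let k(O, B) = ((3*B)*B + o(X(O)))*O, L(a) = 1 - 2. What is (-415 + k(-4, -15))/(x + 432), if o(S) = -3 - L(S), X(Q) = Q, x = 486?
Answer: -3107/918 ≈ -3.3845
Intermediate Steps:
L(a) = -1
o(S) = -2 (o(S) = -3 - 1*(-1) = -3 + 1 = -2)
k(O, B) = O*(-2 + 3*B²) (k(O, B) = ((3*B)*B - 2)*O = (3*B² - 2)*O = (-2 + 3*B²)*O = O*(-2 + 3*B²))
(-415 + k(-4, -15))/(x + 432) = (-415 - 4*(-2 + 3*(-15)²))/(486 + 432) = (-415 - 4*(-2 + 3*225))/918 = (-415 - 4*(-2 + 675))*(1/918) = (-415 - 4*673)*(1/918) = (-415 - 2692)*(1/918) = -3107*1/918 = -3107/918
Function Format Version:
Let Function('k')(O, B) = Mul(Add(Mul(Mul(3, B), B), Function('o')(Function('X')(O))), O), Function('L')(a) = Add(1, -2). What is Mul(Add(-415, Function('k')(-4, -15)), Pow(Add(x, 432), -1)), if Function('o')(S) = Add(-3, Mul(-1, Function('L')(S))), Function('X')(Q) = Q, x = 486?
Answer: Rational(-3107, 918) ≈ -3.3845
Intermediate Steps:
Function('L')(a) = -1
Function('o')(S) = -2 (Function('o')(S) = Add(-3, Mul(-1, -1)) = Add(-3, 1) = -2)
Function('k')(O, B) = Mul(O, Add(-2, Mul(3, Pow(B, 2)))) (Function('k')(O, B) = Mul(Add(Mul(Mul(3, B), B), -2), O) = Mul(Add(Mul(3, Pow(B, 2)), -2), O) = Mul(Add(-2, Mul(3, Pow(B, 2))), O) = Mul(O, Add(-2, Mul(3, Pow(B, 2)))))
Mul(Add(-415, Function('k')(-4, -15)), Pow(Add(x, 432), -1)) = Mul(Add(-415, Mul(-4, Add(-2, Mul(3, Pow(-15, 2))))), Pow(Add(486, 432), -1)) = Mul(Add(-415, Mul(-4, Add(-2, Mul(3, 225)))), Pow(918, -1)) = Mul(Add(-415, Mul(-4, Add(-2, 675))), Rational(1, 918)) = Mul(Add(-415, Mul(-4, 673)), Rational(1, 918)) = Mul(Add(-415, -2692), Rational(1, 918)) = Mul(-3107, Rational(1, 918)) = Rational(-3107, 918)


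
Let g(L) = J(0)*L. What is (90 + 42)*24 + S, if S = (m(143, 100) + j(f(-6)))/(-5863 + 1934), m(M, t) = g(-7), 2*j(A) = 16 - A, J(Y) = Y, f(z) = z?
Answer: 12447061/3929 ≈ 3168.0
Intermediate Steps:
g(L) = 0 (g(L) = 0*L = 0)
j(A) = 8 - A/2 (j(A) = (16 - A)/2 = 8 - A/2)
m(M, t) = 0
S = -11/3929 (S = (0 + (8 - 1/2*(-6)))/(-5863 + 1934) = (0 + (8 + 3))/(-3929) = (0 + 11)*(-1/3929) = 11*(-1/3929) = -11/3929 ≈ -0.0027997)
(90 + 42)*24 + S = (90 + 42)*24 - 11/3929 = 132*24 - 11/3929 = 3168 - 11/3929 = 12447061/3929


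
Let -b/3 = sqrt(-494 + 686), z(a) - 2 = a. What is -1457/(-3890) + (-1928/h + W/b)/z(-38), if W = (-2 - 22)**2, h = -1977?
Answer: 24049421/69214770 + 2*sqrt(3)/9 ≈ 0.73236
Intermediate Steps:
W = 576 (W = (-24)**2 = 576)
z(a) = 2 + a
b = -24*sqrt(3) (b = -3*sqrt(-494 + 686) = -24*sqrt(3) ≈ -41.569)
-1457/(-3890) + (-1928/h + W/b)/z(-38) = -1457/(-3890) + (-1928/(-1977) + 576/((-24*sqrt(3))))/(2 - 38) = -1457*(-1/3890) + (-1928*(-1/1977) + 576*(-sqrt(3)/72))/(-36) = 1457/3890 + (1928/1977 - 8*sqrt(3))*(-1/36) = 1457/3890 + (-482/17793 + 2*sqrt(3)/9) = 24049421/69214770 + 2*sqrt(3)/9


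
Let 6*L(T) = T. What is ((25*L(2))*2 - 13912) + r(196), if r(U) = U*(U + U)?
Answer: 188810/3 ≈ 62937.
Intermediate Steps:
L(T) = T/6
r(U) = 2*U² (r(U) = U*(2*U) = 2*U²)
((25*L(2))*2 - 13912) + r(196) = ((25*((⅙)*2))*2 - 13912) + 2*196² = ((25*(⅓))*2 - 13912) + 2*38416 = ((25/3)*2 - 13912) + 76832 = (50/3 - 13912) + 76832 = -41686/3 + 76832 = 188810/3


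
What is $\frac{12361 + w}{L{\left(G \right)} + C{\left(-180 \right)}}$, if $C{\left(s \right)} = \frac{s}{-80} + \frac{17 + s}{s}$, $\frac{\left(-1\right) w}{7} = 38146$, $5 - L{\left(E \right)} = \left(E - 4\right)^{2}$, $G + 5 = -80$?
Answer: $\frac{11459745}{356078} \approx 32.183$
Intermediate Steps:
$G = -85$ ($G = -5 - 80 = -85$)
$L{\left(E \right)} = 5 - \left(-4 + E\right)^{2}$ ($L{\left(E \right)} = 5 - \left(E - 4\right)^{2} = 5 - \left(-4 + E\right)^{2}$)
$w = -267022$ ($w = \left(-7\right) 38146 = -267022$)
$C{\left(s \right)} = - \frac{s}{80} + \frac{17 + s}{s}$ ($C{\left(s \right)} = s \left(- \frac{1}{80}\right) + \frac{17 + s}{s} = - \frac{s}{80} + \frac{17 + s}{s}$)
$\frac{12361 + w}{L{\left(G \right)} + C{\left(-180 \right)}} = \frac{12361 - 267022}{\left(5 - \left(-4 - 85\right)^{2}\right) + \left(1 + \frac{17}{-180} - - \frac{9}{4}\right)} = - \frac{254661}{\left(5 - \left(-89\right)^{2}\right) + \left(1 + 17 \left(- \frac{1}{180}\right) + \frac{9}{4}\right)} = - \frac{254661}{\left(5 - 7921\right) + \left(1 - \frac{17}{180} + \frac{9}{4}\right)} = - \frac{254661}{\left(5 - 7921\right) + \frac{142}{45}} = - \frac{254661}{-7916 + \frac{142}{45}} = - \frac{254661}{- \frac{356078}{45}} = \left(-254661\right) \left(- \frac{45}{356078}\right) = \frac{11459745}{356078}$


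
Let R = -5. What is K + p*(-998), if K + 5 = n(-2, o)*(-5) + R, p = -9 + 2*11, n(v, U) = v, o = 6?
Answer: -12974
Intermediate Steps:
p = 13 (p = -9 + 22 = 13)
K = 0 (K = -5 + (-2*(-5) - 5) = -5 + (10 - 5) = -5 + 5 = 0)
K + p*(-998) = 0 + 13*(-998) = 0 - 12974 = -12974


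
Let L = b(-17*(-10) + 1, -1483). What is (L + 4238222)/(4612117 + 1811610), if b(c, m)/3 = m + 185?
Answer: 4234328/6423727 ≈ 0.65917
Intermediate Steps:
b(c, m) = 555 + 3*m (b(c, m) = 3*(m + 185) = 3*(185 + m) = 555 + 3*m)
L = -3894 (L = 555 + 3*(-1483) = 555 - 4449 = -3894)
(L + 4238222)/(4612117 + 1811610) = (-3894 + 4238222)/(4612117 + 1811610) = 4234328/6423727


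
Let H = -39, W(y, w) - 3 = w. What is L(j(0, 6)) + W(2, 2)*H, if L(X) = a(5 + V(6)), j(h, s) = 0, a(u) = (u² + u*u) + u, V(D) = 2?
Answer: -90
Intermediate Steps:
a(u) = u + 2*u² (a(u) = (u² + u²) + u = 2*u² + u = u + 2*u²)
L(X) = 105 (L(X) = (5 + 2)*(1 + 2*(5 + 2)) = 7*(1 + 2*7) = 7*(1 + 14) = 7*15 = 105)
W(y, w) = 3 + w
L(j(0, 6)) + W(2, 2)*H = 105 + (3 + 2)*(-39) = 105 + 5*(-39) = 105 - 195 = -90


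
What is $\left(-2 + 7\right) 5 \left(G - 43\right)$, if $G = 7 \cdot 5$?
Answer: $-200$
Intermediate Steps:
$G = 35$
$\left(-2 + 7\right) 5 \left(G - 43\right) = \left(-2 + 7\right) 5 \left(35 - 43\right) = 5 \cdot 5 \left(-8\right) = 25 \left(-8\right) = -200$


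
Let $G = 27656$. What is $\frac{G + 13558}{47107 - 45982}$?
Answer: $\frac{13738}{375} \approx 36.635$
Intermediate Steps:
$\frac{G + 13558}{47107 - 45982} = \frac{27656 + 13558}{47107 - 45982} = \frac{41214}{1125} = 41214 \cdot \frac{1}{1125} = \frac{13738}{375}$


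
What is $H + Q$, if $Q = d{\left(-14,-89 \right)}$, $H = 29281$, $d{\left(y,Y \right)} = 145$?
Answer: $29426$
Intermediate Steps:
$Q = 145$
$H + Q = 29281 + 145 = 29426$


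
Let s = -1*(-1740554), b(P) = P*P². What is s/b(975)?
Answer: 1740554/926859375 ≈ 0.0018779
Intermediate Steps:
b(P) = P³
s = 1740554
s/b(975) = 1740554/(975³) = 1740554/926859375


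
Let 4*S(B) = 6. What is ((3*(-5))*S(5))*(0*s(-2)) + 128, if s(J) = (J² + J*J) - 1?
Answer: 128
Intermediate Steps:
s(J) = -1 + 2*J² (s(J) = (J² + J²) - 1 = 2*J² - 1 = -1 + 2*J²)
S(B) = 3/2 (S(B) = (¼)*6 = 3/2)
((3*(-5))*S(5))*(0*s(-2)) + 128 = ((3*(-5))*(3/2))*(0*(-1 + 2*(-2)²)) + 128 = (-15*3/2)*(0*(-1 + 2*4)) + 128 = -0*(-1 + 8) + 128 = -0*7 + 128 = -45/2*0 + 128 = 0 + 128 = 128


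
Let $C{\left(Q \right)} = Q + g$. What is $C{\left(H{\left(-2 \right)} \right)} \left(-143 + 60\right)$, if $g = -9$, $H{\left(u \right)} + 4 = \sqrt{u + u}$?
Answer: $1079 - 166 i \approx 1079.0 - 166.0 i$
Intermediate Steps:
$H{\left(u \right)} = -4 + \sqrt{2} \sqrt{u}$ ($H{\left(u \right)} = -4 + \sqrt{u + u} = -4 + \sqrt{2 u} = -4 + \sqrt{2} \sqrt{u}$)
$C{\left(Q \right)} = -9 + Q$ ($C{\left(Q \right)} = Q - 9 = -9 + Q$)
$C{\left(H{\left(-2 \right)} \right)} \left(-143 + 60\right) = \left(-9 - \left(4 - \sqrt{2} \sqrt{-2}\right)\right) \left(-143 + 60\right) = \left(-9 - \left(4 - \sqrt{2} i \sqrt{2}\right)\right) \left(-83\right) = \left(-9 - \left(4 - 2 i\right)\right) \left(-83\right) = \left(-13 + 2 i\right) \left(-83\right) = 1079 - 166 i$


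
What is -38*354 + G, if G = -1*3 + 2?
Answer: -13453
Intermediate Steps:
G = -1 (G = -3 + 2 = -1)
-38*354 + G = -38*354 - 1 = -13452 - 1 = -13453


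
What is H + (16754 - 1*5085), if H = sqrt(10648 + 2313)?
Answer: 11669 + sqrt(12961) ≈ 11783.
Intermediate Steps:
H = sqrt(12961) ≈ 113.85
H + (16754 - 1*5085) = sqrt(12961) + (16754 - 1*5085) = sqrt(12961) + (16754 - 5085) = sqrt(12961) + 11669 = 11669 + sqrt(12961)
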